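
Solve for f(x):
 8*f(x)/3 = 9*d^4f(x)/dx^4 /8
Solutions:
 f(x) = C1*exp(-2*sqrt(2)*3^(1/4)*x/3) + C2*exp(2*sqrt(2)*3^(1/4)*x/3) + C3*sin(2*sqrt(2)*3^(1/4)*x/3) + C4*cos(2*sqrt(2)*3^(1/4)*x/3)


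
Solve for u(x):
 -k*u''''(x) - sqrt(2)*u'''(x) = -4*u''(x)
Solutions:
 u(x) = C1 + C2*x + C3*exp(sqrt(2)*x*(sqrt(8*k + 1) - 1)/(2*k)) + C4*exp(-sqrt(2)*x*(sqrt(8*k + 1) + 1)/(2*k))


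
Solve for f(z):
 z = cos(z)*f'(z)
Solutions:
 f(z) = C1 + Integral(z/cos(z), z)


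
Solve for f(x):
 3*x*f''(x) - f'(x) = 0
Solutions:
 f(x) = C1 + C2*x^(4/3)


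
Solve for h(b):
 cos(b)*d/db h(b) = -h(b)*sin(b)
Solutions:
 h(b) = C1*cos(b)


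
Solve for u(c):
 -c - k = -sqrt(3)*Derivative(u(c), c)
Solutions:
 u(c) = C1 + sqrt(3)*c^2/6 + sqrt(3)*c*k/3


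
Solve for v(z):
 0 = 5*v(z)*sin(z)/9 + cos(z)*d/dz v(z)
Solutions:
 v(z) = C1*cos(z)^(5/9)


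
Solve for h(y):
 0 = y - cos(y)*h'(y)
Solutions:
 h(y) = C1 + Integral(y/cos(y), y)


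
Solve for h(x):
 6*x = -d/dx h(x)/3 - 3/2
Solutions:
 h(x) = C1 - 9*x^2 - 9*x/2


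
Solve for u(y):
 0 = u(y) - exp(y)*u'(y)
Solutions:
 u(y) = C1*exp(-exp(-y))


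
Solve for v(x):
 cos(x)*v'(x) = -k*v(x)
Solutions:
 v(x) = C1*exp(k*(log(sin(x) - 1) - log(sin(x) + 1))/2)


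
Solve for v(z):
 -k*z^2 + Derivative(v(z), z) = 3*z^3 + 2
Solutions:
 v(z) = C1 + k*z^3/3 + 3*z^4/4 + 2*z


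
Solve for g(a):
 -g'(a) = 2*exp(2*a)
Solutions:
 g(a) = C1 - exp(2*a)


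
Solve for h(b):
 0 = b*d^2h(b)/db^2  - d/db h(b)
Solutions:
 h(b) = C1 + C2*b^2


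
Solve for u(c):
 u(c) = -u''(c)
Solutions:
 u(c) = C1*sin(c) + C2*cos(c)


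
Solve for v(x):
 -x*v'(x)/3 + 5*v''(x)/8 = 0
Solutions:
 v(x) = C1 + C2*erfi(2*sqrt(15)*x/15)


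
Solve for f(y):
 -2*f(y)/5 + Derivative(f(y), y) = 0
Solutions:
 f(y) = C1*exp(2*y/5)


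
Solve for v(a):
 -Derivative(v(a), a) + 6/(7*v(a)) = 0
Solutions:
 v(a) = -sqrt(C1 + 84*a)/7
 v(a) = sqrt(C1 + 84*a)/7


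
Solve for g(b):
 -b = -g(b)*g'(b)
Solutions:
 g(b) = -sqrt(C1 + b^2)
 g(b) = sqrt(C1 + b^2)


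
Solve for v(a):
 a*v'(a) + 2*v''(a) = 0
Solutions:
 v(a) = C1 + C2*erf(a/2)


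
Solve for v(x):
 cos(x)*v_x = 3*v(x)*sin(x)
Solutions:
 v(x) = C1/cos(x)^3


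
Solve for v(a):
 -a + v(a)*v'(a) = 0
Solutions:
 v(a) = -sqrt(C1 + a^2)
 v(a) = sqrt(C1 + a^2)


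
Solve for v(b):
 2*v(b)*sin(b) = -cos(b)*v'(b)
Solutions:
 v(b) = C1*cos(b)^2


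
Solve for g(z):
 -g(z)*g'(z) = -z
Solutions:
 g(z) = -sqrt(C1 + z^2)
 g(z) = sqrt(C1 + z^2)


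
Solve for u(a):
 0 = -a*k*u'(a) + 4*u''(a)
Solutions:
 u(a) = Piecewise((-sqrt(2)*sqrt(pi)*C1*erf(sqrt(2)*a*sqrt(-k)/4)/sqrt(-k) - C2, (k > 0) | (k < 0)), (-C1*a - C2, True))


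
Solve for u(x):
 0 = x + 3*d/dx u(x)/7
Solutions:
 u(x) = C1 - 7*x^2/6


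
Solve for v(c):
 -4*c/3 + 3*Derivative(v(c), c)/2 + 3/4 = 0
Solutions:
 v(c) = C1 + 4*c^2/9 - c/2


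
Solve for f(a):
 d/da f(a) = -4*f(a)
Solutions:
 f(a) = C1*exp(-4*a)


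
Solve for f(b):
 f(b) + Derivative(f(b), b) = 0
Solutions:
 f(b) = C1*exp(-b)


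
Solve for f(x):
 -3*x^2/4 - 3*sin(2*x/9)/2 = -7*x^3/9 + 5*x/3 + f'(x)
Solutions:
 f(x) = C1 + 7*x^4/36 - x^3/4 - 5*x^2/6 + 27*cos(2*x/9)/4


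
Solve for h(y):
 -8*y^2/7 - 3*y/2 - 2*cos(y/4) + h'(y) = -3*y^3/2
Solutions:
 h(y) = C1 - 3*y^4/8 + 8*y^3/21 + 3*y^2/4 + 8*sin(y/4)


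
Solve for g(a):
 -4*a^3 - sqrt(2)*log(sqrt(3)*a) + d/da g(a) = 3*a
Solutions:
 g(a) = C1 + a^4 + 3*a^2/2 + sqrt(2)*a*log(a) - sqrt(2)*a + sqrt(2)*a*log(3)/2


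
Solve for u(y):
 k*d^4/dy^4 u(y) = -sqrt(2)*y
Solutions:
 u(y) = C1 + C2*y + C3*y^2 + C4*y^3 - sqrt(2)*y^5/(120*k)


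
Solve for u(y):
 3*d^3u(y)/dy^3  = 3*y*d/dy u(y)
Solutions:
 u(y) = C1 + Integral(C2*airyai(y) + C3*airybi(y), y)


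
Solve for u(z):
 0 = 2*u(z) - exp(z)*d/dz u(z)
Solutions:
 u(z) = C1*exp(-2*exp(-z))


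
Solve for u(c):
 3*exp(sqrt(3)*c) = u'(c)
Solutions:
 u(c) = C1 + sqrt(3)*exp(sqrt(3)*c)


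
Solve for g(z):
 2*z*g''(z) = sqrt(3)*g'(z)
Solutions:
 g(z) = C1 + C2*z^(sqrt(3)/2 + 1)


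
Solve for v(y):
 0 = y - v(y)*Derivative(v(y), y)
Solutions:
 v(y) = -sqrt(C1 + y^2)
 v(y) = sqrt(C1 + y^2)


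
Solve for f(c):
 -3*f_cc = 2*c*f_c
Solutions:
 f(c) = C1 + C2*erf(sqrt(3)*c/3)


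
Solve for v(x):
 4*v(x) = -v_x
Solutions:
 v(x) = C1*exp(-4*x)


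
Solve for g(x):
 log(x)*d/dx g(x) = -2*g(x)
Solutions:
 g(x) = C1*exp(-2*li(x))


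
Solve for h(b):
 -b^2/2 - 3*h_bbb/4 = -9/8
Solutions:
 h(b) = C1 + C2*b + C3*b^2 - b^5/90 + b^3/4


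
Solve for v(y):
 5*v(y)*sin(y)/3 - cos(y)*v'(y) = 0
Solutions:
 v(y) = C1/cos(y)^(5/3)


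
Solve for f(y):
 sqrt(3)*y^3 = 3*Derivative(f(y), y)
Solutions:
 f(y) = C1 + sqrt(3)*y^4/12


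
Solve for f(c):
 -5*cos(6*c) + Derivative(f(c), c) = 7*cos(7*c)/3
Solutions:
 f(c) = C1 + 5*sin(6*c)/6 + sin(7*c)/3


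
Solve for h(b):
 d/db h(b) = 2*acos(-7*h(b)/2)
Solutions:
 Integral(1/acos(-7*_y/2), (_y, h(b))) = C1 + 2*b


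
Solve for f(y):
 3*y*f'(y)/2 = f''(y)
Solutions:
 f(y) = C1 + C2*erfi(sqrt(3)*y/2)


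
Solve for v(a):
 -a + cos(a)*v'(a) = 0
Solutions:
 v(a) = C1 + Integral(a/cos(a), a)


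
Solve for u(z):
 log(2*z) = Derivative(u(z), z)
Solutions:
 u(z) = C1 + z*log(z) - z + z*log(2)


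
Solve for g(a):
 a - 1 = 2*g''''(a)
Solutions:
 g(a) = C1 + C2*a + C3*a^2 + C4*a^3 + a^5/240 - a^4/48


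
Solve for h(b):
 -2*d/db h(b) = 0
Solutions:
 h(b) = C1


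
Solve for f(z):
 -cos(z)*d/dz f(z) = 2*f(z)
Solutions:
 f(z) = C1*(sin(z) - 1)/(sin(z) + 1)


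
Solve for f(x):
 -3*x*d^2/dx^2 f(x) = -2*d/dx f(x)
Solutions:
 f(x) = C1 + C2*x^(5/3)


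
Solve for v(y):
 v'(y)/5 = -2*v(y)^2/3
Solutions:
 v(y) = 3/(C1 + 10*y)


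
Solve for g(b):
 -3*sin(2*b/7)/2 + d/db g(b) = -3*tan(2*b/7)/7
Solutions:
 g(b) = C1 + 3*log(cos(2*b/7))/2 - 21*cos(2*b/7)/4


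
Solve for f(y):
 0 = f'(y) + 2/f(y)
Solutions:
 f(y) = -sqrt(C1 - 4*y)
 f(y) = sqrt(C1 - 4*y)


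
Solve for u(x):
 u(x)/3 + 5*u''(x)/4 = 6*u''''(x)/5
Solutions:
 u(x) = C1*exp(-sqrt(3)*x*sqrt(25 + sqrt(1265))/12) + C2*exp(sqrt(3)*x*sqrt(25 + sqrt(1265))/12) + C3*sin(sqrt(3)*x*sqrt(-25 + sqrt(1265))/12) + C4*cos(sqrt(3)*x*sqrt(-25 + sqrt(1265))/12)


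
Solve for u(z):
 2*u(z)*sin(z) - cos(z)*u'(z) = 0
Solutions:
 u(z) = C1/cos(z)^2


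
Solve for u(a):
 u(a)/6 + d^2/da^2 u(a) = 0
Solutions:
 u(a) = C1*sin(sqrt(6)*a/6) + C2*cos(sqrt(6)*a/6)


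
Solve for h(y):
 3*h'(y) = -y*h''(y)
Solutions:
 h(y) = C1 + C2/y^2


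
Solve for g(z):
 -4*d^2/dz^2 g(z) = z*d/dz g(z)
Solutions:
 g(z) = C1 + C2*erf(sqrt(2)*z/4)


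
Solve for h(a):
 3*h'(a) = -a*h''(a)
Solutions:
 h(a) = C1 + C2/a^2


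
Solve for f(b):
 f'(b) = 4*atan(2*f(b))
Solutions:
 Integral(1/atan(2*_y), (_y, f(b))) = C1 + 4*b


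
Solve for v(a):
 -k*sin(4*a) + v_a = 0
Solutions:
 v(a) = C1 - k*cos(4*a)/4


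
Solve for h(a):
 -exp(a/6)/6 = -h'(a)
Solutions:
 h(a) = C1 + exp(a/6)


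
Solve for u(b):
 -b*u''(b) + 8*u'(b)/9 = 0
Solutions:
 u(b) = C1 + C2*b^(17/9)


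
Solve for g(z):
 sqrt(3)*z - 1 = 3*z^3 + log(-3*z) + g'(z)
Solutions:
 g(z) = C1 - 3*z^4/4 + sqrt(3)*z^2/2 - z*log(-z) - z*log(3)


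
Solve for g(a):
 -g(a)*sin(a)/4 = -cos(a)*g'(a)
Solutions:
 g(a) = C1/cos(a)^(1/4)


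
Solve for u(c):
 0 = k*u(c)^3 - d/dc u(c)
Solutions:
 u(c) = -sqrt(2)*sqrt(-1/(C1 + c*k))/2
 u(c) = sqrt(2)*sqrt(-1/(C1 + c*k))/2


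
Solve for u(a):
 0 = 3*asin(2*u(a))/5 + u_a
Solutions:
 Integral(1/asin(2*_y), (_y, u(a))) = C1 - 3*a/5


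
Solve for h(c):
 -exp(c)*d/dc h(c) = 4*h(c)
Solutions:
 h(c) = C1*exp(4*exp(-c))


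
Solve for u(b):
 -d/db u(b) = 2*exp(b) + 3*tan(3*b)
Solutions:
 u(b) = C1 - 2*exp(b) + log(cos(3*b))


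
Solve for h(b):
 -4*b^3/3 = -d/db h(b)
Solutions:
 h(b) = C1 + b^4/3


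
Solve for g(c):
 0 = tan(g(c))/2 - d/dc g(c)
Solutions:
 g(c) = pi - asin(C1*exp(c/2))
 g(c) = asin(C1*exp(c/2))


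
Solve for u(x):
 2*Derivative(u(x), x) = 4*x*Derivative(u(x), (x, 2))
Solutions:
 u(x) = C1 + C2*x^(3/2)


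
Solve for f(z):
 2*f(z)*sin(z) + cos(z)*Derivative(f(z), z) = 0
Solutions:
 f(z) = C1*cos(z)^2


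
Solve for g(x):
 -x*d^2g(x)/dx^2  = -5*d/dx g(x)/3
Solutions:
 g(x) = C1 + C2*x^(8/3)


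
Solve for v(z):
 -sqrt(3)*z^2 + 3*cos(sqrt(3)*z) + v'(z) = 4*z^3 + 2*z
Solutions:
 v(z) = C1 + z^4 + sqrt(3)*z^3/3 + z^2 - sqrt(3)*sin(sqrt(3)*z)


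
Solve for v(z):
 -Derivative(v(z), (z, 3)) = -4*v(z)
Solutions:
 v(z) = C3*exp(2^(2/3)*z) + (C1*sin(2^(2/3)*sqrt(3)*z/2) + C2*cos(2^(2/3)*sqrt(3)*z/2))*exp(-2^(2/3)*z/2)


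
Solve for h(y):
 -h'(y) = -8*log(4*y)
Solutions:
 h(y) = C1 + 8*y*log(y) - 8*y + y*log(65536)


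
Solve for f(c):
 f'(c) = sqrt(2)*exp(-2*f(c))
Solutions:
 f(c) = log(-sqrt(C1 + 2*sqrt(2)*c))
 f(c) = log(C1 + 2*sqrt(2)*c)/2


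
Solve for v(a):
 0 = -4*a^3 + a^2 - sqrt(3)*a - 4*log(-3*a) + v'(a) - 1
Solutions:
 v(a) = C1 + a^4 - a^3/3 + sqrt(3)*a^2/2 + 4*a*log(-a) + a*(-3 + 4*log(3))


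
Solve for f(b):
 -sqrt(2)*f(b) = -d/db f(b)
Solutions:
 f(b) = C1*exp(sqrt(2)*b)


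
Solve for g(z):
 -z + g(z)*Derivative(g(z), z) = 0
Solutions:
 g(z) = -sqrt(C1 + z^2)
 g(z) = sqrt(C1 + z^2)


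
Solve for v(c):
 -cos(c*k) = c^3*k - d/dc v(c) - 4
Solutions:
 v(c) = C1 + c^4*k/4 - 4*c + sin(c*k)/k


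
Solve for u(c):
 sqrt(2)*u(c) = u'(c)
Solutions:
 u(c) = C1*exp(sqrt(2)*c)


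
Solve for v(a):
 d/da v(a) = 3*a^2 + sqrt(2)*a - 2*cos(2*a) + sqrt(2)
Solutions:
 v(a) = C1 + a^3 + sqrt(2)*a^2/2 + sqrt(2)*a - sin(2*a)


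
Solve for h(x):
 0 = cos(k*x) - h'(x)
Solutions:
 h(x) = C1 + sin(k*x)/k


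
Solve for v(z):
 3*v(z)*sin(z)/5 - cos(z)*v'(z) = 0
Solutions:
 v(z) = C1/cos(z)^(3/5)


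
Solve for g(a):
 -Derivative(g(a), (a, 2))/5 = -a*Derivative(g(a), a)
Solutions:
 g(a) = C1 + C2*erfi(sqrt(10)*a/2)


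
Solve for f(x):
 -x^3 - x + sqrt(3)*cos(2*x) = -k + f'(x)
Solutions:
 f(x) = C1 + k*x - x^4/4 - x^2/2 + sqrt(3)*sin(2*x)/2


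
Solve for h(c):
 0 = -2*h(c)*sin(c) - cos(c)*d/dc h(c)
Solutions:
 h(c) = C1*cos(c)^2


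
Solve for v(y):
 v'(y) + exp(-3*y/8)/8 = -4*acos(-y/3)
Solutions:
 v(y) = C1 - 4*y*acos(-y/3) - 4*sqrt(9 - y^2) + exp(-3*y/8)/3


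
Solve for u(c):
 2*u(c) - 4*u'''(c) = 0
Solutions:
 u(c) = C3*exp(2^(2/3)*c/2) + (C1*sin(2^(2/3)*sqrt(3)*c/4) + C2*cos(2^(2/3)*sqrt(3)*c/4))*exp(-2^(2/3)*c/4)


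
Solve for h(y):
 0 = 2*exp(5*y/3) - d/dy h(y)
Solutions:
 h(y) = C1 + 6*exp(5*y/3)/5


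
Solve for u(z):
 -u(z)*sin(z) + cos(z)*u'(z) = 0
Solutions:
 u(z) = C1/cos(z)


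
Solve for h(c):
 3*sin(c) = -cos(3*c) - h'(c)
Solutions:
 h(c) = C1 - sin(3*c)/3 + 3*cos(c)


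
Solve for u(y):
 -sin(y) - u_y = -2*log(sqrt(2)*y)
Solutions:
 u(y) = C1 + 2*y*log(y) - 2*y + y*log(2) + cos(y)


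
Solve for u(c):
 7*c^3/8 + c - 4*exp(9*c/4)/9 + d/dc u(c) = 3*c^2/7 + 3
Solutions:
 u(c) = C1 - 7*c^4/32 + c^3/7 - c^2/2 + 3*c + 16*exp(9*c/4)/81


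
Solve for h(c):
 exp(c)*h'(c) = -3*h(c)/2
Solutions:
 h(c) = C1*exp(3*exp(-c)/2)


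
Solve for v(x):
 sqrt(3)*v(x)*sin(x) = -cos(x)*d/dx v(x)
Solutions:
 v(x) = C1*cos(x)^(sqrt(3))


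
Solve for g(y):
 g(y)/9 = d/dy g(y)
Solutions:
 g(y) = C1*exp(y/9)


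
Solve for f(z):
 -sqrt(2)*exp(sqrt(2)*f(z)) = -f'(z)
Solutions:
 f(z) = sqrt(2)*(2*log(-1/(C1 + sqrt(2)*z)) - log(2))/4


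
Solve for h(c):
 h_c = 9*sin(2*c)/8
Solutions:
 h(c) = C1 - 9*cos(2*c)/16


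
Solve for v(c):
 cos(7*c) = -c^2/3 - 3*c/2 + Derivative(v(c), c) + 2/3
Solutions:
 v(c) = C1 + c^3/9 + 3*c^2/4 - 2*c/3 + sin(7*c)/7


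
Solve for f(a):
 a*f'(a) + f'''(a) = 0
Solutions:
 f(a) = C1 + Integral(C2*airyai(-a) + C3*airybi(-a), a)


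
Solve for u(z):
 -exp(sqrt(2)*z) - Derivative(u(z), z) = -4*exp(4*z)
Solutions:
 u(z) = C1 + exp(4*z) - sqrt(2)*exp(sqrt(2)*z)/2


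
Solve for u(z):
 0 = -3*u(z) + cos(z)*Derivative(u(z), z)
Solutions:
 u(z) = C1*(sin(z) + 1)^(3/2)/(sin(z) - 1)^(3/2)


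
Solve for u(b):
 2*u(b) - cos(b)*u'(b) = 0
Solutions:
 u(b) = C1*(sin(b) + 1)/(sin(b) - 1)


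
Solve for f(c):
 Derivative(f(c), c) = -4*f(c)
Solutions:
 f(c) = C1*exp(-4*c)


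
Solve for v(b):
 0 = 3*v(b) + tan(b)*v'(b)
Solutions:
 v(b) = C1/sin(b)^3


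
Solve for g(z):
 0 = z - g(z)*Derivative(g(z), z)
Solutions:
 g(z) = -sqrt(C1 + z^2)
 g(z) = sqrt(C1 + z^2)


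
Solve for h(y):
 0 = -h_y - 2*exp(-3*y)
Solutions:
 h(y) = C1 + 2*exp(-3*y)/3


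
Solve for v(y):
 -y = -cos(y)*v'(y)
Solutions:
 v(y) = C1 + Integral(y/cos(y), y)


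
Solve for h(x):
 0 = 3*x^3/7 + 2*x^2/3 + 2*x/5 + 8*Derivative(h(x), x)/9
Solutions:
 h(x) = C1 - 27*x^4/224 - x^3/4 - 9*x^2/40


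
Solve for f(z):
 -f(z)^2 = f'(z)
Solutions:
 f(z) = 1/(C1 + z)


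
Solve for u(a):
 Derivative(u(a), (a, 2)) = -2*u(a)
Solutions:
 u(a) = C1*sin(sqrt(2)*a) + C2*cos(sqrt(2)*a)


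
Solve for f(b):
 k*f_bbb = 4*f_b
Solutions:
 f(b) = C1 + C2*exp(-2*b*sqrt(1/k)) + C3*exp(2*b*sqrt(1/k))


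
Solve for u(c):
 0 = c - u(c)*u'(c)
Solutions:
 u(c) = -sqrt(C1 + c^2)
 u(c) = sqrt(C1 + c^2)


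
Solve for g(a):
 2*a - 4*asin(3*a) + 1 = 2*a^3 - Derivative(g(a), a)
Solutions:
 g(a) = C1 + a^4/2 - a^2 + 4*a*asin(3*a) - a + 4*sqrt(1 - 9*a^2)/3


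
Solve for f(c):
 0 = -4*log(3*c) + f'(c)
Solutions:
 f(c) = C1 + 4*c*log(c) - 4*c + c*log(81)


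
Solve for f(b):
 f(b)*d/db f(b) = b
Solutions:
 f(b) = -sqrt(C1 + b^2)
 f(b) = sqrt(C1 + b^2)


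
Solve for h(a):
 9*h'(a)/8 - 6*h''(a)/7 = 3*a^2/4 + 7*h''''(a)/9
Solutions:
 h(a) = C1 + C2*exp(-3*2^(1/3)*a*(-16/(147 + sqrt(23657))^(1/3) + 2^(1/3)*(147 + sqrt(23657))^(1/3))/56)*sin(3*2^(1/3)*sqrt(3)*a*(16/(147 + sqrt(23657))^(1/3) + 2^(1/3)*(147 + sqrt(23657))^(1/3))/56) + C3*exp(-3*2^(1/3)*a*(-16/(147 + sqrt(23657))^(1/3) + 2^(1/3)*(147 + sqrt(23657))^(1/3))/56)*cos(3*2^(1/3)*sqrt(3)*a*(16/(147 + sqrt(23657))^(1/3) + 2^(1/3)*(147 + sqrt(23657))^(1/3))/56) + C4*exp(3*2^(1/3)*a*(-16/(147 + sqrt(23657))^(1/3) + 2^(1/3)*(147 + sqrt(23657))^(1/3))/28) + 2*a^3/9 + 32*a^2/63 + 1024*a/1323


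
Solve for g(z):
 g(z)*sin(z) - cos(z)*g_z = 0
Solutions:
 g(z) = C1/cos(z)


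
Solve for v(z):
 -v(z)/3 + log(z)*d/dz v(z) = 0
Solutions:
 v(z) = C1*exp(li(z)/3)


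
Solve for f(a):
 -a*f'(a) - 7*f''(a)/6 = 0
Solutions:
 f(a) = C1 + C2*erf(sqrt(21)*a/7)


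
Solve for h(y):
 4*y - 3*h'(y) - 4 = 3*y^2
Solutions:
 h(y) = C1 - y^3/3 + 2*y^2/3 - 4*y/3


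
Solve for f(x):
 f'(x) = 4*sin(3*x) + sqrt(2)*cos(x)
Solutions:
 f(x) = C1 + sqrt(2)*sin(x) - 4*cos(3*x)/3


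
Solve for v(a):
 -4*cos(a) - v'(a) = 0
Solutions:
 v(a) = C1 - 4*sin(a)


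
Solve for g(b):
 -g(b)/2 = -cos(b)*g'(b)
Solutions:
 g(b) = C1*(sin(b) + 1)^(1/4)/(sin(b) - 1)^(1/4)


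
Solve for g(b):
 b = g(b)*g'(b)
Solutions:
 g(b) = -sqrt(C1 + b^2)
 g(b) = sqrt(C1 + b^2)


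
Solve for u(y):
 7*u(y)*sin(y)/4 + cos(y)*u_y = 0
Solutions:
 u(y) = C1*cos(y)^(7/4)


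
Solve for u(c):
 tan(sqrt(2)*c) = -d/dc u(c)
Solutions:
 u(c) = C1 + sqrt(2)*log(cos(sqrt(2)*c))/2


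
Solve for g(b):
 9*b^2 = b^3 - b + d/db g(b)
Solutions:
 g(b) = C1 - b^4/4 + 3*b^3 + b^2/2


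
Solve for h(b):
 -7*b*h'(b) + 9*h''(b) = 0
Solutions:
 h(b) = C1 + C2*erfi(sqrt(14)*b/6)


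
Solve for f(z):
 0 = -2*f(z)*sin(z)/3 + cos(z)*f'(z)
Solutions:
 f(z) = C1/cos(z)^(2/3)


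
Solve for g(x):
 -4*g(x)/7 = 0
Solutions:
 g(x) = 0


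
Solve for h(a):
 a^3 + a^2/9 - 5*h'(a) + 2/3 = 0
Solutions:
 h(a) = C1 + a^4/20 + a^3/135 + 2*a/15


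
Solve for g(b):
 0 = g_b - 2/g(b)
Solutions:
 g(b) = -sqrt(C1 + 4*b)
 g(b) = sqrt(C1 + 4*b)


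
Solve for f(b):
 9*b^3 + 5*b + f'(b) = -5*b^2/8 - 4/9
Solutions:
 f(b) = C1 - 9*b^4/4 - 5*b^3/24 - 5*b^2/2 - 4*b/9


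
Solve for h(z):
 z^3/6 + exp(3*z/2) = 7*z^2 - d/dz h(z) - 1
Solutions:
 h(z) = C1 - z^4/24 + 7*z^3/3 - z - 2*exp(3*z/2)/3


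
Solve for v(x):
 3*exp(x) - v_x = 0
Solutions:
 v(x) = C1 + 3*exp(x)


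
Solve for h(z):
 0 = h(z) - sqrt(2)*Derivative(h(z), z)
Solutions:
 h(z) = C1*exp(sqrt(2)*z/2)


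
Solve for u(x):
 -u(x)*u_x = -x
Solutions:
 u(x) = -sqrt(C1 + x^2)
 u(x) = sqrt(C1 + x^2)


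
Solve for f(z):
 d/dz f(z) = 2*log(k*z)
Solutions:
 f(z) = C1 + 2*z*log(k*z) - 2*z


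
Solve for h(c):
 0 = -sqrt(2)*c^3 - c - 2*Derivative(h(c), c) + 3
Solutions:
 h(c) = C1 - sqrt(2)*c^4/8 - c^2/4 + 3*c/2


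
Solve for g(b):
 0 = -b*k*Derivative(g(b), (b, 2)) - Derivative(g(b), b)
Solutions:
 g(b) = C1 + b^(((re(k) - 1)*re(k) + im(k)^2)/(re(k)^2 + im(k)^2))*(C2*sin(log(b)*Abs(im(k))/(re(k)^2 + im(k)^2)) + C3*cos(log(b)*im(k)/(re(k)^2 + im(k)^2)))


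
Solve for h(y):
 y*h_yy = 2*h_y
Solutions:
 h(y) = C1 + C2*y^3


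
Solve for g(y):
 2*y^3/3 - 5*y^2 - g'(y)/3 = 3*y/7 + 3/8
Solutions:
 g(y) = C1 + y^4/2 - 5*y^3 - 9*y^2/14 - 9*y/8


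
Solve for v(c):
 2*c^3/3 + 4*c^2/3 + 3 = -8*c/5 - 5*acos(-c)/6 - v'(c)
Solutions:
 v(c) = C1 - c^4/6 - 4*c^3/9 - 4*c^2/5 - 5*c*acos(-c)/6 - 3*c - 5*sqrt(1 - c^2)/6


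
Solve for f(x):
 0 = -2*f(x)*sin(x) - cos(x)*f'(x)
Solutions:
 f(x) = C1*cos(x)^2


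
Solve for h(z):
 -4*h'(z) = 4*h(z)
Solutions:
 h(z) = C1*exp(-z)


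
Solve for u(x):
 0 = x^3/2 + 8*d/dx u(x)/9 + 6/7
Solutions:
 u(x) = C1 - 9*x^4/64 - 27*x/28


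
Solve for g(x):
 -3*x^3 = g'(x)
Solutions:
 g(x) = C1 - 3*x^4/4


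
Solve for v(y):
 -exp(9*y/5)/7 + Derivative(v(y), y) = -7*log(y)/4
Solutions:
 v(y) = C1 - 7*y*log(y)/4 + 7*y/4 + 5*exp(9*y/5)/63


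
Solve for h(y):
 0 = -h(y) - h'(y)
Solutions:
 h(y) = C1*exp(-y)


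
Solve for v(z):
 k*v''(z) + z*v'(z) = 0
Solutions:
 v(z) = C1 + C2*sqrt(k)*erf(sqrt(2)*z*sqrt(1/k)/2)


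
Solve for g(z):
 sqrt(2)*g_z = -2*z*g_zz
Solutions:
 g(z) = C1 + C2*z^(1 - sqrt(2)/2)


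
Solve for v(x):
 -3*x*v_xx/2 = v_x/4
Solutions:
 v(x) = C1 + C2*x^(5/6)


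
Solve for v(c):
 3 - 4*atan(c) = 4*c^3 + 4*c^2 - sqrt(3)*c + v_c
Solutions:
 v(c) = C1 - c^4 - 4*c^3/3 + sqrt(3)*c^2/2 - 4*c*atan(c) + 3*c + 2*log(c^2 + 1)


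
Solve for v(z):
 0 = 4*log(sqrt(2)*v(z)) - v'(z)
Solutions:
 -Integral(1/(2*log(_y) + log(2)), (_y, v(z)))/2 = C1 - z


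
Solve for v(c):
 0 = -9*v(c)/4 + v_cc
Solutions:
 v(c) = C1*exp(-3*c/2) + C2*exp(3*c/2)


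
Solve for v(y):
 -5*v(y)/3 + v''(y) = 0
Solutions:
 v(y) = C1*exp(-sqrt(15)*y/3) + C2*exp(sqrt(15)*y/3)


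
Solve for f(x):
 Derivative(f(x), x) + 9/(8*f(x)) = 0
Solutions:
 f(x) = -sqrt(C1 - 9*x)/2
 f(x) = sqrt(C1 - 9*x)/2


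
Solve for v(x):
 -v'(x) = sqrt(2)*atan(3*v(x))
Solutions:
 Integral(1/atan(3*_y), (_y, v(x))) = C1 - sqrt(2)*x


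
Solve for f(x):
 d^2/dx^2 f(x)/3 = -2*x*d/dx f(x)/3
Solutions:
 f(x) = C1 + C2*erf(x)


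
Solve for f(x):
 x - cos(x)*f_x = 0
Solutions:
 f(x) = C1 + Integral(x/cos(x), x)


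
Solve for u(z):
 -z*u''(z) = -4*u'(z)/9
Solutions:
 u(z) = C1 + C2*z^(13/9)


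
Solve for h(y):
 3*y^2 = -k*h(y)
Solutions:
 h(y) = -3*y^2/k


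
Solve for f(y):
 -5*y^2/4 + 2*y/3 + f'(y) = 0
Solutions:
 f(y) = C1 + 5*y^3/12 - y^2/3


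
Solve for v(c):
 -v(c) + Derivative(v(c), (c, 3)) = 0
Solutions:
 v(c) = C3*exp(c) + (C1*sin(sqrt(3)*c/2) + C2*cos(sqrt(3)*c/2))*exp(-c/2)


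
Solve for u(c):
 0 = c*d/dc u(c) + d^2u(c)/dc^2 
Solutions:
 u(c) = C1 + C2*erf(sqrt(2)*c/2)


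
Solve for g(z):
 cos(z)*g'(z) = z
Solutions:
 g(z) = C1 + Integral(z/cos(z), z)


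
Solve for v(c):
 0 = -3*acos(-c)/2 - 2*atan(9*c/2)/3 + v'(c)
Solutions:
 v(c) = C1 + 3*c*acos(-c)/2 + 2*c*atan(9*c/2)/3 + 3*sqrt(1 - c^2)/2 - 2*log(81*c^2 + 4)/27


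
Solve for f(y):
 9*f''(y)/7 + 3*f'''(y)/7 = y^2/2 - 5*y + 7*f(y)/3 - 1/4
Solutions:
 f(y) = C1*exp(-y*(18^(1/3)/(2*(7*sqrt(13) + 31)^(1/3)) + 12^(1/3)*(7*sqrt(13) + 31)^(1/3)/12 + 1))*sin(2^(1/3)*3^(1/6)*y*(-2^(1/3)*3^(2/3)*(7*sqrt(13) + 31)^(1/3) + 18/(7*sqrt(13) + 31)^(1/3))/12) + C2*exp(-y*(18^(1/3)/(2*(7*sqrt(13) + 31)^(1/3)) + 12^(1/3)*(7*sqrt(13) + 31)^(1/3)/12 + 1))*cos(2^(1/3)*3^(1/6)*y*(-2^(1/3)*3^(2/3)*(7*sqrt(13) + 31)^(1/3) + 18/(7*sqrt(13) + 31)^(1/3))/12) + C3*exp(y*(-1 + 18^(1/3)/(7*sqrt(13) + 31)^(1/3) + 12^(1/3)*(7*sqrt(13) + 31)^(1/3)/6)) - 3*y^2/14 + 15*y/7 - 177/1372


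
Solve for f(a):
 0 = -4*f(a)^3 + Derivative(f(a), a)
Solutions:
 f(a) = -sqrt(2)*sqrt(-1/(C1 + 4*a))/2
 f(a) = sqrt(2)*sqrt(-1/(C1 + 4*a))/2


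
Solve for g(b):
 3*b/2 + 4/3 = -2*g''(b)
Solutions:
 g(b) = C1 + C2*b - b^3/8 - b^2/3


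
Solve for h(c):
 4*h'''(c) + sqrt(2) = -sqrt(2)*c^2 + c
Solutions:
 h(c) = C1 + C2*c + C3*c^2 - sqrt(2)*c^5/240 + c^4/96 - sqrt(2)*c^3/24


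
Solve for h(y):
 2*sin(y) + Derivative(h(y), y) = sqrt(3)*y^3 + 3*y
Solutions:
 h(y) = C1 + sqrt(3)*y^4/4 + 3*y^2/2 + 2*cos(y)


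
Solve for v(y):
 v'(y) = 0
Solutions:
 v(y) = C1


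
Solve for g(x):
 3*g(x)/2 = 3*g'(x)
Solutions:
 g(x) = C1*exp(x/2)


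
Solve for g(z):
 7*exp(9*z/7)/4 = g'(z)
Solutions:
 g(z) = C1 + 49*exp(9*z/7)/36


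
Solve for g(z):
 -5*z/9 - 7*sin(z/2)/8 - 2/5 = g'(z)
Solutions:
 g(z) = C1 - 5*z^2/18 - 2*z/5 + 7*cos(z/2)/4


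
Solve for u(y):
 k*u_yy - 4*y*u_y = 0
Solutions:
 u(y) = C1 + C2*erf(sqrt(2)*y*sqrt(-1/k))/sqrt(-1/k)


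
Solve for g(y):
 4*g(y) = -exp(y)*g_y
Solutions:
 g(y) = C1*exp(4*exp(-y))


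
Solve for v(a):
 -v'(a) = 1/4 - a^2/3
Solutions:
 v(a) = C1 + a^3/9 - a/4


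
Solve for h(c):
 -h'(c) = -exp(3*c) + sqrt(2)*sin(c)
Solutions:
 h(c) = C1 + exp(3*c)/3 + sqrt(2)*cos(c)


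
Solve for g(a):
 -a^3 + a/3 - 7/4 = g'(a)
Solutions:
 g(a) = C1 - a^4/4 + a^2/6 - 7*a/4


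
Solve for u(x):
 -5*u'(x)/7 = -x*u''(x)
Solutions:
 u(x) = C1 + C2*x^(12/7)


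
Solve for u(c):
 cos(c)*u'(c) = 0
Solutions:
 u(c) = C1


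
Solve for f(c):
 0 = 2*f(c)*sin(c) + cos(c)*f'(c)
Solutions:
 f(c) = C1*cos(c)^2


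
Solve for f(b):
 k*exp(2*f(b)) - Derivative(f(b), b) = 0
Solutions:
 f(b) = log(-sqrt(-1/(C1 + b*k))) - log(2)/2
 f(b) = log(-1/(C1 + b*k))/2 - log(2)/2


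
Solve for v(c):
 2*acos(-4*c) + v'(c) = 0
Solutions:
 v(c) = C1 - 2*c*acos(-4*c) - sqrt(1 - 16*c^2)/2


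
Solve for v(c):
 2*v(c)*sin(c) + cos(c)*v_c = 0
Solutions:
 v(c) = C1*cos(c)^2


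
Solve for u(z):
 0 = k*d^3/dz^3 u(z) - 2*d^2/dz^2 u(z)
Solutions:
 u(z) = C1 + C2*z + C3*exp(2*z/k)


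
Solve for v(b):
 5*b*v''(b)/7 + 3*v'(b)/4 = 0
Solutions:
 v(b) = C1 + C2/b^(1/20)


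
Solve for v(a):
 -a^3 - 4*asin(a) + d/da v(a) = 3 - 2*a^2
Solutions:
 v(a) = C1 + a^4/4 - 2*a^3/3 + 4*a*asin(a) + 3*a + 4*sqrt(1 - a^2)


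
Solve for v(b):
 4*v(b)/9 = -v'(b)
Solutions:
 v(b) = C1*exp(-4*b/9)


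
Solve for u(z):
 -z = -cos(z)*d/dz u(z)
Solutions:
 u(z) = C1 + Integral(z/cos(z), z)


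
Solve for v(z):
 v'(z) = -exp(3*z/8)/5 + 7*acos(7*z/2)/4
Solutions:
 v(z) = C1 + 7*z*acos(7*z/2)/4 - sqrt(4 - 49*z^2)/4 - 8*exp(3*z/8)/15


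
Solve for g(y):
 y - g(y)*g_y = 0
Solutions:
 g(y) = -sqrt(C1 + y^2)
 g(y) = sqrt(C1 + y^2)


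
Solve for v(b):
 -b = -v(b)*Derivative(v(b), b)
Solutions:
 v(b) = -sqrt(C1 + b^2)
 v(b) = sqrt(C1 + b^2)


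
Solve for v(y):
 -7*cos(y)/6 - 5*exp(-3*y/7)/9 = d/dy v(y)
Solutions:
 v(y) = C1 - 7*sin(y)/6 + 35*exp(-3*y/7)/27


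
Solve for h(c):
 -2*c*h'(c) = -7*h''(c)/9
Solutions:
 h(c) = C1 + C2*erfi(3*sqrt(7)*c/7)


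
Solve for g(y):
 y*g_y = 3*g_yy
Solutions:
 g(y) = C1 + C2*erfi(sqrt(6)*y/6)


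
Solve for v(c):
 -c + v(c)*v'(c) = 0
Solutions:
 v(c) = -sqrt(C1 + c^2)
 v(c) = sqrt(C1 + c^2)


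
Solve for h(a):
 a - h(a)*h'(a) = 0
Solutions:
 h(a) = -sqrt(C1 + a^2)
 h(a) = sqrt(C1 + a^2)


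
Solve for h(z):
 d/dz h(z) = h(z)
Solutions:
 h(z) = C1*exp(z)


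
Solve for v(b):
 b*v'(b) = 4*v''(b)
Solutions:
 v(b) = C1 + C2*erfi(sqrt(2)*b/4)


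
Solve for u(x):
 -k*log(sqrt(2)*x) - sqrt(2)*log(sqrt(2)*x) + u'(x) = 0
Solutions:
 u(x) = C1 + k*x*log(x) - k*x + k*x*log(2)/2 + sqrt(2)*x*log(x) - sqrt(2)*x + sqrt(2)*x*log(2)/2


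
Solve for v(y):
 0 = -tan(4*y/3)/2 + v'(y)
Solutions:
 v(y) = C1 - 3*log(cos(4*y/3))/8


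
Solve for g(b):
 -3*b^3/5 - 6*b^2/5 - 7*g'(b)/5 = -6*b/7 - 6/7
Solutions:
 g(b) = C1 - 3*b^4/28 - 2*b^3/7 + 15*b^2/49 + 30*b/49


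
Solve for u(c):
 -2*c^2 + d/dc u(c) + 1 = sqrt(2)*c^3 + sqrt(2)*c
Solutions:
 u(c) = C1 + sqrt(2)*c^4/4 + 2*c^3/3 + sqrt(2)*c^2/2 - c


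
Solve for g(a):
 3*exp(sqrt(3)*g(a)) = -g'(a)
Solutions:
 g(a) = sqrt(3)*(2*log(1/(C1 + 3*a)) - log(3))/6


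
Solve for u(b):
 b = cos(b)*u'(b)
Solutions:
 u(b) = C1 + Integral(b/cos(b), b)


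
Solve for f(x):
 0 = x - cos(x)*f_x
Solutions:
 f(x) = C1 + Integral(x/cos(x), x)


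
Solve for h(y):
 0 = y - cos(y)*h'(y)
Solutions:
 h(y) = C1 + Integral(y/cos(y), y)


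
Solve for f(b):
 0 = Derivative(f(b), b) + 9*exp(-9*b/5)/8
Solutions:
 f(b) = C1 + 5*exp(-9*b/5)/8


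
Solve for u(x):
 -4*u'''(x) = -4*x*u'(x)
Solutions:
 u(x) = C1 + Integral(C2*airyai(x) + C3*airybi(x), x)


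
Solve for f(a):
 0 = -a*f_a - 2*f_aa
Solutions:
 f(a) = C1 + C2*erf(a/2)


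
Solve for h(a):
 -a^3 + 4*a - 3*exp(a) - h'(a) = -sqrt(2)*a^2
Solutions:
 h(a) = C1 - a^4/4 + sqrt(2)*a^3/3 + 2*a^2 - 3*exp(a)


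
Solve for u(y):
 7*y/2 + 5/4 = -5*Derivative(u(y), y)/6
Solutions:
 u(y) = C1 - 21*y^2/10 - 3*y/2


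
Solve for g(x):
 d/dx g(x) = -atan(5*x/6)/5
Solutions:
 g(x) = C1 - x*atan(5*x/6)/5 + 3*log(25*x^2 + 36)/25


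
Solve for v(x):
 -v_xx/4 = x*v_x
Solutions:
 v(x) = C1 + C2*erf(sqrt(2)*x)


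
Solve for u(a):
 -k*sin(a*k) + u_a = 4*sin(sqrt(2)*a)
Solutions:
 u(a) = C1 - 2*sqrt(2)*cos(sqrt(2)*a) - cos(a*k)


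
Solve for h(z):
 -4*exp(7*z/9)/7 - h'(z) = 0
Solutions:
 h(z) = C1 - 36*exp(7*z/9)/49


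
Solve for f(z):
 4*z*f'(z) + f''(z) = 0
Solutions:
 f(z) = C1 + C2*erf(sqrt(2)*z)


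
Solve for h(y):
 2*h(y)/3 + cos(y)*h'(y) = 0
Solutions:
 h(y) = C1*(sin(y) - 1)^(1/3)/(sin(y) + 1)^(1/3)


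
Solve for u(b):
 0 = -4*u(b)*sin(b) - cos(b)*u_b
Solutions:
 u(b) = C1*cos(b)^4


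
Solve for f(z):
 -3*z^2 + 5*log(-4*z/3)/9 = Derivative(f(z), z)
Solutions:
 f(z) = C1 - z^3 + 5*z*log(-z)/9 + 5*z*(-log(3) - 1 + 2*log(2))/9


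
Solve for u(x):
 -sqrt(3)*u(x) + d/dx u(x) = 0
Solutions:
 u(x) = C1*exp(sqrt(3)*x)


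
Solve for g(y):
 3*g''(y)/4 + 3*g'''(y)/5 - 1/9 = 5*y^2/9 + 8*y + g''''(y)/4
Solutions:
 g(y) = C1 + C2*y + C3*exp(y*(6 - sqrt(111))/5) + C4*exp(y*(6 + sqrt(111))/5) + 5*y^4/81 + 128*y^3/81 - 1406*y^2/405


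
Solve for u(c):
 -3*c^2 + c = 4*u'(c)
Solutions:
 u(c) = C1 - c^3/4 + c^2/8


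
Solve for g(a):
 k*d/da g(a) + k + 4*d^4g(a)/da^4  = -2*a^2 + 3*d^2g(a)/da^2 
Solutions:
 g(a) = C1 + C2*exp(-a*((k + sqrt(k^2 - 1))^(1/3) + (k + sqrt(k^2 - 1))^(-1/3))/2) + C3*exp(a*((k + sqrt(k^2 - 1))^(1/3)/4 - sqrt(3)*I*(k + sqrt(k^2 - 1))^(1/3)/4 - 1/((-1 + sqrt(3)*I)*(k + sqrt(k^2 - 1))^(1/3)))) + C4*exp(a*((k + sqrt(k^2 - 1))^(1/3)/4 + sqrt(3)*I*(k + sqrt(k^2 - 1))^(1/3)/4 + 1/((1 + sqrt(3)*I)*(k + sqrt(k^2 - 1))^(1/3)))) - 2*a^3/(3*k) - 6*a^2/k^2 - a - 36*a/k^3


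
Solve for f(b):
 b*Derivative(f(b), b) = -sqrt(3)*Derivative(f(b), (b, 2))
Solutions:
 f(b) = C1 + C2*erf(sqrt(2)*3^(3/4)*b/6)


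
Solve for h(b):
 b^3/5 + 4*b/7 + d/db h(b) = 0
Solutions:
 h(b) = C1 - b^4/20 - 2*b^2/7


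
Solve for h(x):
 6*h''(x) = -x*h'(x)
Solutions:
 h(x) = C1 + C2*erf(sqrt(3)*x/6)


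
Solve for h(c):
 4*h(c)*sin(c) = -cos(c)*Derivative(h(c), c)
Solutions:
 h(c) = C1*cos(c)^4


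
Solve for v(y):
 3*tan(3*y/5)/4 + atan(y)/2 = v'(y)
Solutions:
 v(y) = C1 + y*atan(y)/2 - log(y^2 + 1)/4 - 5*log(cos(3*y/5))/4


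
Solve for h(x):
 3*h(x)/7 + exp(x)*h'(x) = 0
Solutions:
 h(x) = C1*exp(3*exp(-x)/7)


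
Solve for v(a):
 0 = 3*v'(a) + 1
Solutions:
 v(a) = C1 - a/3


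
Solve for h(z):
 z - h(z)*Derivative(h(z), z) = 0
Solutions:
 h(z) = -sqrt(C1 + z^2)
 h(z) = sqrt(C1 + z^2)


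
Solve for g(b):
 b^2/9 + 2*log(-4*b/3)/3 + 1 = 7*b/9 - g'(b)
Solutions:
 g(b) = C1 - b^3/27 + 7*b^2/18 - 2*b*log(-b)/3 + b*(-2*log(2) - 1/3 + 2*log(6)/3)


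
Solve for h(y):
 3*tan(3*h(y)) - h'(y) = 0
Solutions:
 h(y) = -asin(C1*exp(9*y))/3 + pi/3
 h(y) = asin(C1*exp(9*y))/3


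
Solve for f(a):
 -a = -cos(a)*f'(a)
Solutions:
 f(a) = C1 + Integral(a/cos(a), a)


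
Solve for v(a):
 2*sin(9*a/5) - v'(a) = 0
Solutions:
 v(a) = C1 - 10*cos(9*a/5)/9


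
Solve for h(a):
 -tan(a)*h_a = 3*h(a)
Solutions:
 h(a) = C1/sin(a)^3


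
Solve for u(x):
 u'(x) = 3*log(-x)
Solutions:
 u(x) = C1 + 3*x*log(-x) - 3*x


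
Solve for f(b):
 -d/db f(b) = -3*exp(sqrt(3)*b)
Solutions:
 f(b) = C1 + sqrt(3)*exp(sqrt(3)*b)


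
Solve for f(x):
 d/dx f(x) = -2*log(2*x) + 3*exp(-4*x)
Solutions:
 f(x) = C1 - 2*x*log(x) + 2*x*(1 - log(2)) - 3*exp(-4*x)/4


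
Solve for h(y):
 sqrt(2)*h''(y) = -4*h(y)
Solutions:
 h(y) = C1*sin(2^(3/4)*y) + C2*cos(2^(3/4)*y)


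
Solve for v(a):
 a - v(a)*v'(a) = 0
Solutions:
 v(a) = -sqrt(C1 + a^2)
 v(a) = sqrt(C1 + a^2)


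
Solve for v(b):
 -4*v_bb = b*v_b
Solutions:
 v(b) = C1 + C2*erf(sqrt(2)*b/4)


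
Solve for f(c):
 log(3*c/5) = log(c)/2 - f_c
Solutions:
 f(c) = C1 - c*log(c)/2 + c/2 + c*log(5/3)


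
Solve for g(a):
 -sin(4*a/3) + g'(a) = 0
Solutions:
 g(a) = C1 - 3*cos(4*a/3)/4


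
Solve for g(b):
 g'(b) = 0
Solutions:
 g(b) = C1


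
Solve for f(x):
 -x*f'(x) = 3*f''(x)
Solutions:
 f(x) = C1 + C2*erf(sqrt(6)*x/6)


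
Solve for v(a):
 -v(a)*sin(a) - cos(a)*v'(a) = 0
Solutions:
 v(a) = C1*cos(a)


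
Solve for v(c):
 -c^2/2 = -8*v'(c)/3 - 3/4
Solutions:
 v(c) = C1 + c^3/16 - 9*c/32


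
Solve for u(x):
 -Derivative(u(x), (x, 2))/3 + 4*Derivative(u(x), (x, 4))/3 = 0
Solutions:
 u(x) = C1 + C2*x + C3*exp(-x/2) + C4*exp(x/2)


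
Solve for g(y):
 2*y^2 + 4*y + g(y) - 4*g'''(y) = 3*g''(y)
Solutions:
 g(y) = C1*exp(-y*((4*sqrt(3) + 7)^(-1/3) + 2 + (4*sqrt(3) + 7)^(1/3))/8)*sin(sqrt(3)*y*(-(4*sqrt(3) + 7)^(1/3) + (4*sqrt(3) + 7)^(-1/3))/8) + C2*exp(-y*((4*sqrt(3) + 7)^(-1/3) + 2 + (4*sqrt(3) + 7)^(1/3))/8)*cos(sqrt(3)*y*(-(4*sqrt(3) + 7)^(1/3) + (4*sqrt(3) + 7)^(-1/3))/8) + C3*exp(y*(-1 + (4*sqrt(3) + 7)^(-1/3) + (4*sqrt(3) + 7)^(1/3))/4) - 2*y^2 - 4*y - 12


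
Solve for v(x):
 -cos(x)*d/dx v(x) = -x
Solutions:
 v(x) = C1 + Integral(x/cos(x), x)


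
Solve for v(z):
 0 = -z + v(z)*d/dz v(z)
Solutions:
 v(z) = -sqrt(C1 + z^2)
 v(z) = sqrt(C1 + z^2)


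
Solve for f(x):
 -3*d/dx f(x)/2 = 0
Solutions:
 f(x) = C1


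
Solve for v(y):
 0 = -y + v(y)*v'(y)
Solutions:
 v(y) = -sqrt(C1 + y^2)
 v(y) = sqrt(C1 + y^2)


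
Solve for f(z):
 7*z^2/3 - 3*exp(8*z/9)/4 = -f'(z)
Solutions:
 f(z) = C1 - 7*z^3/9 + 27*exp(8*z/9)/32


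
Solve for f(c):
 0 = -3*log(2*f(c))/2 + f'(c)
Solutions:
 -2*Integral(1/(log(_y) + log(2)), (_y, f(c)))/3 = C1 - c


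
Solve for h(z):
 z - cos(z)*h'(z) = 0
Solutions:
 h(z) = C1 + Integral(z/cos(z), z)


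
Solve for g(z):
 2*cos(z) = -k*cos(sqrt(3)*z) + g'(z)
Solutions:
 g(z) = C1 + sqrt(3)*k*sin(sqrt(3)*z)/3 + 2*sin(z)


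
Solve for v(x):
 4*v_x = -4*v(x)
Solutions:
 v(x) = C1*exp(-x)


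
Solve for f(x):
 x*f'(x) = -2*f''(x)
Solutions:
 f(x) = C1 + C2*erf(x/2)


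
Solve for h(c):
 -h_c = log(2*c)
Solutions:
 h(c) = C1 - c*log(c) - c*log(2) + c


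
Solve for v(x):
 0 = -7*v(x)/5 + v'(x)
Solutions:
 v(x) = C1*exp(7*x/5)


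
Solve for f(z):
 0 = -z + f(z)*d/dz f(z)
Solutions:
 f(z) = -sqrt(C1 + z^2)
 f(z) = sqrt(C1 + z^2)


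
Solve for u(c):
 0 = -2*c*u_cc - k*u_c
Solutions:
 u(c) = C1 + c^(1 - re(k)/2)*(C2*sin(log(c)*Abs(im(k))/2) + C3*cos(log(c)*im(k)/2))


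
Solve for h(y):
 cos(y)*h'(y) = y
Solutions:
 h(y) = C1 + Integral(y/cos(y), y)


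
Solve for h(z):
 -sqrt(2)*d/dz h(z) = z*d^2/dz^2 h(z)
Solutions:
 h(z) = C1 + C2*z^(1 - sqrt(2))


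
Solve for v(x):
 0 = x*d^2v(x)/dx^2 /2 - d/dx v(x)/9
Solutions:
 v(x) = C1 + C2*x^(11/9)


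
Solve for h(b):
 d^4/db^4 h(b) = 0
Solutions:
 h(b) = C1 + C2*b + C3*b^2 + C4*b^3


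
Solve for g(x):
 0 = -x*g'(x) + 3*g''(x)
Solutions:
 g(x) = C1 + C2*erfi(sqrt(6)*x/6)


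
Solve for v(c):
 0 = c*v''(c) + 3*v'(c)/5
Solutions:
 v(c) = C1 + C2*c^(2/5)


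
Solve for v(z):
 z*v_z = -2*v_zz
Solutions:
 v(z) = C1 + C2*erf(z/2)


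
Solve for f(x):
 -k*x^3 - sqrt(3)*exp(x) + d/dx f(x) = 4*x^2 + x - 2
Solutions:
 f(x) = C1 + k*x^4/4 + 4*x^3/3 + x^2/2 - 2*x + sqrt(3)*exp(x)


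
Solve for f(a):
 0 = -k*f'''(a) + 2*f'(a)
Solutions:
 f(a) = C1 + C2*exp(-sqrt(2)*a*sqrt(1/k)) + C3*exp(sqrt(2)*a*sqrt(1/k))


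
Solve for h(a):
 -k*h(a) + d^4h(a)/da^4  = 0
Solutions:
 h(a) = C1*exp(-a*k^(1/4)) + C2*exp(a*k^(1/4)) + C3*exp(-I*a*k^(1/4)) + C4*exp(I*a*k^(1/4))


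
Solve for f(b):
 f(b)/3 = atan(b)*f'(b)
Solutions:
 f(b) = C1*exp(Integral(1/atan(b), b)/3)


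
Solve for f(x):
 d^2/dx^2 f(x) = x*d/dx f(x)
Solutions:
 f(x) = C1 + C2*erfi(sqrt(2)*x/2)


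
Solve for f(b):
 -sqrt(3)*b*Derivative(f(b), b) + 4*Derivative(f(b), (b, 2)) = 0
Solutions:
 f(b) = C1 + C2*erfi(sqrt(2)*3^(1/4)*b/4)


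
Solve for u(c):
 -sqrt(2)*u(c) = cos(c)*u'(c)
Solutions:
 u(c) = C1*(sin(c) - 1)^(sqrt(2)/2)/(sin(c) + 1)^(sqrt(2)/2)


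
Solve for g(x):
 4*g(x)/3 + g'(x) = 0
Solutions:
 g(x) = C1*exp(-4*x/3)


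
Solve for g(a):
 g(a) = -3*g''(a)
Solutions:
 g(a) = C1*sin(sqrt(3)*a/3) + C2*cos(sqrt(3)*a/3)


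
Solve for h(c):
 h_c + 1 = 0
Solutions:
 h(c) = C1 - c


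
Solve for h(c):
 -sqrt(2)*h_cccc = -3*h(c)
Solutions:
 h(c) = C1*exp(-2^(7/8)*3^(1/4)*c/2) + C2*exp(2^(7/8)*3^(1/4)*c/2) + C3*sin(2^(7/8)*3^(1/4)*c/2) + C4*cos(2^(7/8)*3^(1/4)*c/2)


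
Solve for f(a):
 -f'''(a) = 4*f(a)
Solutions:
 f(a) = C3*exp(-2^(2/3)*a) + (C1*sin(2^(2/3)*sqrt(3)*a/2) + C2*cos(2^(2/3)*sqrt(3)*a/2))*exp(2^(2/3)*a/2)


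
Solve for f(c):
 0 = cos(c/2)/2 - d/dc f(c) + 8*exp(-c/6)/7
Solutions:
 f(c) = C1 + sin(c/2) - 48*exp(-c/6)/7


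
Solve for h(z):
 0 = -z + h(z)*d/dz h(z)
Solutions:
 h(z) = -sqrt(C1 + z^2)
 h(z) = sqrt(C1 + z^2)


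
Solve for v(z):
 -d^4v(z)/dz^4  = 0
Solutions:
 v(z) = C1 + C2*z + C3*z^2 + C4*z^3


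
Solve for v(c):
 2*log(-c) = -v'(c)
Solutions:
 v(c) = C1 - 2*c*log(-c) + 2*c


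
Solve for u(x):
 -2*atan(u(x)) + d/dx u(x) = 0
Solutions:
 Integral(1/atan(_y), (_y, u(x))) = C1 + 2*x


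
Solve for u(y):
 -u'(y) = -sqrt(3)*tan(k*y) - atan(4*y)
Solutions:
 u(y) = C1 + y*atan(4*y) + sqrt(3)*Piecewise((-log(cos(k*y))/k, Ne(k, 0)), (0, True)) - log(16*y^2 + 1)/8


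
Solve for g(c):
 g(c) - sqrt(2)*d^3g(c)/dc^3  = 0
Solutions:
 g(c) = C3*exp(2^(5/6)*c/2) + (C1*sin(2^(5/6)*sqrt(3)*c/4) + C2*cos(2^(5/6)*sqrt(3)*c/4))*exp(-2^(5/6)*c/4)


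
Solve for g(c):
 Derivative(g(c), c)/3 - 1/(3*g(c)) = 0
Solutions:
 g(c) = -sqrt(C1 + 2*c)
 g(c) = sqrt(C1 + 2*c)


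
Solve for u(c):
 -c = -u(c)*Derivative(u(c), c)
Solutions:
 u(c) = -sqrt(C1 + c^2)
 u(c) = sqrt(C1 + c^2)


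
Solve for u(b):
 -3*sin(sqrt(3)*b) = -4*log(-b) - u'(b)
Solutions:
 u(b) = C1 - 4*b*log(-b) + 4*b - sqrt(3)*cos(sqrt(3)*b)


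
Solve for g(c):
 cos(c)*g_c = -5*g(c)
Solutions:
 g(c) = C1*sqrt(sin(c) - 1)*(sin(c)^2 - 2*sin(c) + 1)/(sqrt(sin(c) + 1)*(sin(c)^2 + 2*sin(c) + 1))


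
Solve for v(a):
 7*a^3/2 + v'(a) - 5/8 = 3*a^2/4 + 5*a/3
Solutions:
 v(a) = C1 - 7*a^4/8 + a^3/4 + 5*a^2/6 + 5*a/8


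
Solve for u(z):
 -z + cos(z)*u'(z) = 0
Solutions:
 u(z) = C1 + Integral(z/cos(z), z)


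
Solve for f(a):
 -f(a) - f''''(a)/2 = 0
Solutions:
 f(a) = (C1*sin(2^(3/4)*a/2) + C2*cos(2^(3/4)*a/2))*exp(-2^(3/4)*a/2) + (C3*sin(2^(3/4)*a/2) + C4*cos(2^(3/4)*a/2))*exp(2^(3/4)*a/2)


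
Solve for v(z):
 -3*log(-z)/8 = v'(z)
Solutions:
 v(z) = C1 - 3*z*log(-z)/8 + 3*z/8


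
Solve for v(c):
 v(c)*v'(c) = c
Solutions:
 v(c) = -sqrt(C1 + c^2)
 v(c) = sqrt(C1 + c^2)


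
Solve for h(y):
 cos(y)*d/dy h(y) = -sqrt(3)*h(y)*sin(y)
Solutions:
 h(y) = C1*cos(y)^(sqrt(3))


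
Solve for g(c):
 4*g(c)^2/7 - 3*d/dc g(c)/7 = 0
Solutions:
 g(c) = -3/(C1 + 4*c)


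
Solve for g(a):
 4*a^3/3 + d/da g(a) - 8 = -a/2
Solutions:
 g(a) = C1 - a^4/3 - a^2/4 + 8*a


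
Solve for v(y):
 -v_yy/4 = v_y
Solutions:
 v(y) = C1 + C2*exp(-4*y)


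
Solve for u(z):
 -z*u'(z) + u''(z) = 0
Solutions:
 u(z) = C1 + C2*erfi(sqrt(2)*z/2)


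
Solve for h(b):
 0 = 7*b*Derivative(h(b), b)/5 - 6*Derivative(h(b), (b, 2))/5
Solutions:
 h(b) = C1 + C2*erfi(sqrt(21)*b/6)


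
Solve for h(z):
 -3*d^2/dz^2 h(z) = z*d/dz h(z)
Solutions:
 h(z) = C1 + C2*erf(sqrt(6)*z/6)


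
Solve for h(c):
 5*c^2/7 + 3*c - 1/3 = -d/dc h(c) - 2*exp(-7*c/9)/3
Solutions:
 h(c) = C1 - 5*c^3/21 - 3*c^2/2 + c/3 + 6*exp(-7*c/9)/7


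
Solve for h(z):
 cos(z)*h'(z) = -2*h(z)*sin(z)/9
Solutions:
 h(z) = C1*cos(z)^(2/9)


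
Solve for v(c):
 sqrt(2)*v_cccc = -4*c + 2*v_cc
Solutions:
 v(c) = C1 + C2*c + C3*exp(-2^(1/4)*c) + C4*exp(2^(1/4)*c) + c^3/3


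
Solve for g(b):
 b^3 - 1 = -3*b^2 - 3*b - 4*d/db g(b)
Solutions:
 g(b) = C1 - b^4/16 - b^3/4 - 3*b^2/8 + b/4


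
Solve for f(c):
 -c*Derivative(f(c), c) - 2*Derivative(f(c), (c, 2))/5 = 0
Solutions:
 f(c) = C1 + C2*erf(sqrt(5)*c/2)


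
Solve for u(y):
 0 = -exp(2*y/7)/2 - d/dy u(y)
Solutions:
 u(y) = C1 - 7*exp(2*y/7)/4


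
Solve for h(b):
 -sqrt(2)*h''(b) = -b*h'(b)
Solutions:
 h(b) = C1 + C2*erfi(2^(1/4)*b/2)


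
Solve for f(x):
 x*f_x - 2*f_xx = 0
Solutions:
 f(x) = C1 + C2*erfi(x/2)


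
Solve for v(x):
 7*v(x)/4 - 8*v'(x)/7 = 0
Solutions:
 v(x) = C1*exp(49*x/32)


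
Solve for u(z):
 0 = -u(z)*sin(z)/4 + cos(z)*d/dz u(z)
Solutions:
 u(z) = C1/cos(z)^(1/4)


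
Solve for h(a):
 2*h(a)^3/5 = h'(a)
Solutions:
 h(a) = -sqrt(10)*sqrt(-1/(C1 + 2*a))/2
 h(a) = sqrt(10)*sqrt(-1/(C1 + 2*a))/2


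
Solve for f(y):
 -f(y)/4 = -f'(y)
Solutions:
 f(y) = C1*exp(y/4)


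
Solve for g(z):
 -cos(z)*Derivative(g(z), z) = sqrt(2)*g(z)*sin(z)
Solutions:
 g(z) = C1*cos(z)^(sqrt(2))


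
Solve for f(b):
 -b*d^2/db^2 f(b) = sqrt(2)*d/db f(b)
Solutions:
 f(b) = C1 + C2*b^(1 - sqrt(2))


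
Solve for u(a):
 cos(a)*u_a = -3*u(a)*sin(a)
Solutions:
 u(a) = C1*cos(a)^3


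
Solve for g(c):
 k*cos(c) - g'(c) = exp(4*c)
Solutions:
 g(c) = C1 + k*sin(c) - exp(4*c)/4


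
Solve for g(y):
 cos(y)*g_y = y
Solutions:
 g(y) = C1 + Integral(y/cos(y), y)


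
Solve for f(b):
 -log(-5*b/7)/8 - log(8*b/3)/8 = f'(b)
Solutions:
 f(b) = C1 - b*log(b)/4 + b*(-log(10) + 1/4 + log(52500000)/8 - I*pi/8)
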